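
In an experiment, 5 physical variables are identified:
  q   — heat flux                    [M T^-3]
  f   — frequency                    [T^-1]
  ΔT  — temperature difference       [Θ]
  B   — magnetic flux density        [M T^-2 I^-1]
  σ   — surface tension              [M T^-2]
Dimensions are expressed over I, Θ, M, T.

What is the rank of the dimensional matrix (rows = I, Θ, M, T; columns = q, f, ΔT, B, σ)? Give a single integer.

4

Dimensional matrix (I×Θ×M×T by q×f×ΔT×B×σ):
  I: [ 0  0  0 -1  0]
  Θ: [ 0  0  1  0  0]
  M: [ 1  0  0  1  1]
  T: [-3 -1  0 -2 -2]
RREF → pivots at {q,f,ΔT,B} ⇒ r = 4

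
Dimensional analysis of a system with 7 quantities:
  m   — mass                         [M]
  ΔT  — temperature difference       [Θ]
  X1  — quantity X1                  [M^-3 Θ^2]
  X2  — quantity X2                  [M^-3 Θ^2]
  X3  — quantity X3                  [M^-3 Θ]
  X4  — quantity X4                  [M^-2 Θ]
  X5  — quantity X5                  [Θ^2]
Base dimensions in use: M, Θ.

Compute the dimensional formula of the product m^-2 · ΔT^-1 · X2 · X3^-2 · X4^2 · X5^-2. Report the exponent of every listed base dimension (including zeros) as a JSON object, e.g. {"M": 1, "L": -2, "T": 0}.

Write exponents as rows M,Θ / cols m,ΔT,X1,X2,X3,X4,X5:
  M: [ 1  0 -3 -3 -3 -2  0]
  Θ: [ 0  1  2  2  1  1  2]
  [M]: (-2)·1+(-1)·0+(1)·-3+(-2)·-3+(2)·-2+(-2)·0 = -3
  [Θ]: (-2)·0+(-1)·1+(1)·2+(-2)·1+(2)·1+(-2)·2 = -3
⇒ M^-3 Θ^-3

{"M": -3, "Θ": -3}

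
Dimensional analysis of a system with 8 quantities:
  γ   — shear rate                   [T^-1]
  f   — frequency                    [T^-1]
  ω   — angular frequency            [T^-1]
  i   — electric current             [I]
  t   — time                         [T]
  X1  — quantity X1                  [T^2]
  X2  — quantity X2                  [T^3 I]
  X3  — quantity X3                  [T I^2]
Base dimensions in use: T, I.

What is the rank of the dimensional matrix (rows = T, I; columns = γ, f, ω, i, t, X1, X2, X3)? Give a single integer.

Write exponents as rows T,I / cols γ,f,ω,i,t,X1,X2,X3:
  T: [-1 -1 -1  0  1  2  3  1]
  I: [ 0  0  0  1  0  0  1  2]
RREF → pivots at {γ,i} ⇒ r = 2

2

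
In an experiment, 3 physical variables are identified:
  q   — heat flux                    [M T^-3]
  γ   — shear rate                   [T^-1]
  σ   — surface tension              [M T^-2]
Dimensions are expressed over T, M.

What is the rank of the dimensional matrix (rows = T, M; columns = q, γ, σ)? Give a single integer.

Exponent matrix [T,M] × [q,γ,σ]:
  T: [-3 -1 -2]
  M: [ 1  0  1]
Row reduction gives pivot columns q,γ; rank = 2

2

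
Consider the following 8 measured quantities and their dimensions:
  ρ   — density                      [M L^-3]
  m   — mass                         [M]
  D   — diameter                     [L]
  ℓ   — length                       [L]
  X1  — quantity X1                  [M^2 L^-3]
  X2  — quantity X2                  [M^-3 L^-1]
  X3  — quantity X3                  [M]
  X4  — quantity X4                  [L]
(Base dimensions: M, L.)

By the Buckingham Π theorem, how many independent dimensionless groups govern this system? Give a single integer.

6

Exponent matrix [M,L] × [ρ,m,D,ℓ,X1,X2,X3,X4]:
  M: [ 1  1  0  0  2 -3  1  0]
  L: [-3  0  1  1 -3 -1  0  1]
RREF → pivots at {ρ,m} ⇒ r = 2
n=8, r=2 ⇒ 6 dimensionless groups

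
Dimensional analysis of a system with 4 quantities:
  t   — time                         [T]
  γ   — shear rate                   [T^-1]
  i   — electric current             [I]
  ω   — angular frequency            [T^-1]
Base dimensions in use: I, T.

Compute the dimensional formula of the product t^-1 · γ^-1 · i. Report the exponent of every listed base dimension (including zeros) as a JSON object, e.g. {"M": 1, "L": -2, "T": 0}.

{"I": 1, "T": 0}

Write exponents as rows I,T / cols t,γ,i,ω:
  I: [ 0  0  1  0]
  T: [ 1 -1  0 -1]
  [I]: (-1)·0+(-1)·0+(1)·1 = 1
  [T]: (-1)·1+(-1)·-1+(1)·0 = 0
⇒ I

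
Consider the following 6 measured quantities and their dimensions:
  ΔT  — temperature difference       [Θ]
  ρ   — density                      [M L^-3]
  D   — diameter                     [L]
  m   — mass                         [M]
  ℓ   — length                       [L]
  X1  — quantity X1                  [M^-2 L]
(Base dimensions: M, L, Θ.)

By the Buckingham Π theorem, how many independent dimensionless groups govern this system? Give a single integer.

3

Write exponents as rows M,L,Θ / cols ΔT,ρ,D,m,ℓ,X1:
  M: [ 0  1  0  1  0 -2]
  L: [ 0 -3  1  0  1  1]
  Θ: [ 1  0  0  0  0  0]
Echelon form has 3 nonzero rows (pivots: ΔT,ρ,D)
6 vars − rank 3 = 3 Π groups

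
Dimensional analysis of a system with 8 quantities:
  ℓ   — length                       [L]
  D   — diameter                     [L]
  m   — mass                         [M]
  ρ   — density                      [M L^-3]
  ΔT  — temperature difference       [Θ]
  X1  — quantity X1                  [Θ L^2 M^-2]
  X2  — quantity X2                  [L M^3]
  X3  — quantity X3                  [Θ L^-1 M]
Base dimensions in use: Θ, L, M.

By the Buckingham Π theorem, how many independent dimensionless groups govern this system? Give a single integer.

Write exponents as rows Θ,L,M / cols ℓ,D,m,ρ,ΔT,X1,X2,X3:
  Θ: [ 0  0  0  0  1  1  0  1]
  L: [ 1  1  0 -3  0  2  1 -1]
  M: [ 0  0  1  1  0 -2  3  1]
Echelon form has 3 nonzero rows (pivots: ℓ,m,ΔT)
8 vars − rank 3 = 5 Π groups

5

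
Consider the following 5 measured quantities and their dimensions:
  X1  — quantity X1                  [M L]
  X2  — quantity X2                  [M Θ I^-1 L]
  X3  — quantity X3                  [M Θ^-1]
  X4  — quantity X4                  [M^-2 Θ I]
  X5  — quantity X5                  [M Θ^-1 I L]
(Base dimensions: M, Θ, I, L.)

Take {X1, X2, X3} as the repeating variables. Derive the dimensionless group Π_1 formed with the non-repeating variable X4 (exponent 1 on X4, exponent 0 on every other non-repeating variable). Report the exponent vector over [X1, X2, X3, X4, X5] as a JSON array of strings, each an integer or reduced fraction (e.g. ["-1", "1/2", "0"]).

["-1", "1", "2", "1", "0"]

Dimensional matrix (M×Θ×I×L by X1×X2×X3×X4×X5):
  M: [ 1  1  1 -2  1]
  Θ: [ 0  1 -1  1 -1]
  I: [ 0 -1  0  1  1]
  L: [ 1  1  0  0  1]
Row reduction gives pivot columns X1,X2,X3; rank = 3
Repeat: X1,X2,X3; free: X4,X5
RREF:
  r0: [   1    0    0    1    2]
  r1: [   0    1    0   -1   -1]
  r2: [   0    0    1   -2    0]
  r3: [   0    0    0    0    0]
Fix exponent of X4 at 1, X5 at 0; solve each RREF row for its pivot's exponent:
  r0: exp(X1) + (1)·1 = 0 ⇒ exp(X1) = -1
  r1: exp(X2) + (-1)·1 = 0 ⇒ exp(X2) = 1
  r2: exp(X3) + (-2)·1 = 0 ⇒ exp(X3) = 2
Π_1 = X1^-1 · X2 · X3^2 · X4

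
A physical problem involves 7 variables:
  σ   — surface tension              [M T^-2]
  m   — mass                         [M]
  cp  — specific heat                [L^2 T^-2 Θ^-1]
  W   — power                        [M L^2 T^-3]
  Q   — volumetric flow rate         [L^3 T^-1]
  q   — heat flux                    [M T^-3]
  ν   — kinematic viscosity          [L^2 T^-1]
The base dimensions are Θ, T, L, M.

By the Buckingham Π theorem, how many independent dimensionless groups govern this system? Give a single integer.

3

Exponent matrix [Θ,T,L,M] × [σ,m,cp,W,Q,q,ν]:
  Θ: [ 0  0 -1  0  0  0  0]
  T: [-2  0 -2 -3 -1 -3 -1]
  L: [ 0  0  2  2  3  0  2]
  M: [ 1  1  0  1  0  1  0]
Row reduction gives pivot columns σ,m,cp,W; rank = 4
7 vars − rank 4 = 3 Π groups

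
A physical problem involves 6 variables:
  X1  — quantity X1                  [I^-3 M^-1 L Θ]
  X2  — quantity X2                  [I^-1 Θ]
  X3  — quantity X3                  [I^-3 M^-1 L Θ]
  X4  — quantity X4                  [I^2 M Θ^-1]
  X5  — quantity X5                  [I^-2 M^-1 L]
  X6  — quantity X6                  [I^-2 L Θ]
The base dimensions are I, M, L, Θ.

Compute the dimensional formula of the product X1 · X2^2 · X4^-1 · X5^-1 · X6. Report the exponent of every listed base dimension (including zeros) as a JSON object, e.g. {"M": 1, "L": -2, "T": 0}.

{"I": -7, "M": -1, "L": 1, "Θ": 5}

Dimensional matrix (I×M×L×Θ by X1×X2×X3×X4×X5×X6):
  I: [-3 -1 -3  2 -2 -2]
  M: [-1  0 -1  1 -1  0]
  L: [ 1  0  1  0  1  1]
  Θ: [ 1  1  1 -1  0  1]
  [I]: (1)·-3+(2)·-1+(-1)·2+(-1)·-2+(1)·-2 = -7
  [M]: (1)·-1+(2)·0+(-1)·1+(-1)·-1+(1)·0 = -1
  [L]: (1)·1+(2)·0+(-1)·0+(-1)·1+(1)·1 = 1
  [Θ]: (1)·1+(2)·1+(-1)·-1+(-1)·0+(1)·1 = 5
⇒ I^-7 M^-1 L Θ^5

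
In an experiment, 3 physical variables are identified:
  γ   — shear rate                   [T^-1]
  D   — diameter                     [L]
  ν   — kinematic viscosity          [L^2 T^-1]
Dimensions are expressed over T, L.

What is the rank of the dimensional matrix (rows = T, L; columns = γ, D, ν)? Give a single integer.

2

Dimensional matrix (T×L by γ×D×ν):
  T: [-1  0 -1]
  L: [ 0  1  2]
RREF → pivots at {γ,D} ⇒ r = 2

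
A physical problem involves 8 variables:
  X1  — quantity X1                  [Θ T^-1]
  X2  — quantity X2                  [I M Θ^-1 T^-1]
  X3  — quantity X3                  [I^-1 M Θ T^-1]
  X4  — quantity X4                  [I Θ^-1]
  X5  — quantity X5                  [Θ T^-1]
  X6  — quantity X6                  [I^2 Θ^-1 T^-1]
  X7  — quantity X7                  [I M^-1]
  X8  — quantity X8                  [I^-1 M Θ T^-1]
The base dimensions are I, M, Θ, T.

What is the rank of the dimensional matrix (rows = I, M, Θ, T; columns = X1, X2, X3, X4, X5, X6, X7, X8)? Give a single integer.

Write exponents as rows I,M,Θ,T / cols X1,X2,X3,X4,X5,X6,X7,X8:
  I: [ 0  1 -1  1  0  2  1 -1]
  M: [ 0  1  1  0  0  0 -1  1]
  Θ: [ 1 -1  1 -1  1 -1  0  1]
  T: [-1 -1 -1  0 -1 -1  0 -1]
Row reduction gives pivot columns X1,X2,X3; rank = 3

3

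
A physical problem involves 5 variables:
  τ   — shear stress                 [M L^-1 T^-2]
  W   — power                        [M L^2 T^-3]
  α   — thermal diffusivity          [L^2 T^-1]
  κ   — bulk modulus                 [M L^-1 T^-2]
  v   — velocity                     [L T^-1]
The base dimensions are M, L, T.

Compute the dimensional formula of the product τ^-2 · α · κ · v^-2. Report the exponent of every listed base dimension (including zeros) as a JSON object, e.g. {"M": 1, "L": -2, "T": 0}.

Exponent matrix [M,L,T] × [τ,W,α,κ,v]:
  M: [ 1  1  0  1  0]
  L: [-1  2  2 -1  1]
  T: [-2 -3 -1 -2 -1]
  [M]: (-2)·1+(1)·0+(1)·1+(-2)·0 = -1
  [L]: (-2)·-1+(1)·2+(1)·-1+(-2)·1 = 1
  [T]: (-2)·-2+(1)·-1+(1)·-2+(-2)·-1 = 3
⇒ M^-1 L T^3

{"M": -1, "L": 1, "T": 3}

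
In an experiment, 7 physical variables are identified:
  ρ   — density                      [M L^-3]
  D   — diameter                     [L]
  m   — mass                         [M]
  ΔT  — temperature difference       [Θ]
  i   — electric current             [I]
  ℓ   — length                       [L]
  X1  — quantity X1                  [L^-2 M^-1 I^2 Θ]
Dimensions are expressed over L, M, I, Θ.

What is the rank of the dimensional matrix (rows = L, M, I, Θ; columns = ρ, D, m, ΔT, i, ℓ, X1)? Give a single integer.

4

Write exponents as rows L,M,I,Θ / cols ρ,D,m,ΔT,i,ℓ,X1:
  L: [-3  1  0  0  0  1 -2]
  M: [ 1  0  1  0  0  0 -1]
  I: [ 0  0  0  0  1  0  2]
  Θ: [ 0  0  0  1  0  0  1]
Echelon form has 4 nonzero rows (pivots: ρ,D,ΔT,i)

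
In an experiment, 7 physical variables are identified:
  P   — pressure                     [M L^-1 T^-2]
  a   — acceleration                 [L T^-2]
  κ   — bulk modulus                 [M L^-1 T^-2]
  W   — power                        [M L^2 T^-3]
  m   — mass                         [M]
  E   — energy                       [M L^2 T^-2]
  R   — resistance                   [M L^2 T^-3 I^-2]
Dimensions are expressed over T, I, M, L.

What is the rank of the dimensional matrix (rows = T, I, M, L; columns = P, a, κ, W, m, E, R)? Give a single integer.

4

Dimensional matrix (T×I×M×L by P×a×κ×W×m×E×R):
  T: [-2 -2 -2 -3  0 -2 -3]
  I: [ 0  0  0  0  0  0 -2]
  M: [ 1  0  1  1  1  1  1]
  L: [-1  1 -1  2  0  2  2]
Row reduction gives pivot columns P,a,W,R; rank = 4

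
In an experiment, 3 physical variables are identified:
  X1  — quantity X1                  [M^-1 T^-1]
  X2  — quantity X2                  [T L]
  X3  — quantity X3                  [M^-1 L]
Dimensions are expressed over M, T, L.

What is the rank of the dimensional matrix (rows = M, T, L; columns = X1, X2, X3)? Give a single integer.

2

Exponent matrix [M,T,L] × [X1,X2,X3]:
  M: [-1  0 -1]
  T: [-1  1  0]
  L: [ 0  1  1]
Row reduction gives pivot columns X1,X2; rank = 2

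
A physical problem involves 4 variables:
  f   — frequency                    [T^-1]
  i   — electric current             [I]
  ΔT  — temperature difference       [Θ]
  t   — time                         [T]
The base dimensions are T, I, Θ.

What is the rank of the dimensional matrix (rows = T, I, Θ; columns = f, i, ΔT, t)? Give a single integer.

Write exponents as rows T,I,Θ / cols f,i,ΔT,t:
  T: [-1  0  0  1]
  I: [ 0  1  0  0]
  Θ: [ 0  0  1  0]
RREF → pivots at {f,i,ΔT} ⇒ r = 3

3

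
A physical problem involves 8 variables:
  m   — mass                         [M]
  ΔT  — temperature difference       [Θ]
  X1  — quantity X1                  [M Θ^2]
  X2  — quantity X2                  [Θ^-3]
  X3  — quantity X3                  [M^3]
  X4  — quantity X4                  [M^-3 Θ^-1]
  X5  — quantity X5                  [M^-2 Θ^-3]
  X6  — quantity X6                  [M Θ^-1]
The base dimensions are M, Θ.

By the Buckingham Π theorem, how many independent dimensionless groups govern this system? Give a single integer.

Write exponents as rows M,Θ / cols m,ΔT,X1,X2,X3,X4,X5,X6:
  M: [ 1  0  1  0  3 -3 -2  1]
  Θ: [ 0  1  2 -3  0 -1 -3 -1]
RREF → pivots at {m,ΔT} ⇒ r = 2
n=8, r=2 ⇒ 6 dimensionless groups

6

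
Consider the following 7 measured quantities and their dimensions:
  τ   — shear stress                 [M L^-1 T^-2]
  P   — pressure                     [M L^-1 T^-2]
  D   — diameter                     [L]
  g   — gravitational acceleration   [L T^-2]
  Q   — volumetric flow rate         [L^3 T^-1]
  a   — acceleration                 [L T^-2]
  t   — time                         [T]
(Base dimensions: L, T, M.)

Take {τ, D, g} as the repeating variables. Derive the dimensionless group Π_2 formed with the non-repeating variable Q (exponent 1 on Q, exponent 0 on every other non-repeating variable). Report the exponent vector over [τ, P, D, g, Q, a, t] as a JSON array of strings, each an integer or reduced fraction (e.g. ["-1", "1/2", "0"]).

["0", "0", "-5/2", "-1/2", "1", "0", "0"]

Dimensional matrix (L×T×M by τ×P×D×g×Q×a×t):
  L: [-1 -1  1  1  3  1  0]
  T: [-2 -2  0 -2 -1 -2  1]
  M: [ 1  1  0  0  0  0  0]
RREF → pivots at {τ,D,g} ⇒ r = 3
Pivot set = {τ,D,g}, free = {P,Q,a,t}
RREF:
  r0: [   1    1    0    0    0    0    0]
  r1: [   0    0    1    0  5/2    0  1/2]
  r2: [   0    0    0    1  1/2    1 -1/2]
Fix exponent of Q at 1, P at 0, a at 0, t at 0; solve each RREF row for its pivot's exponent:
  r0: exp(τ) + (0)·1 = 0 ⇒ exp(τ) = 0
  r1: exp(D) + (5/2)·1 = 0 ⇒ exp(D) = -5/2
  r2: exp(g) + (1/2)·1 = 0 ⇒ exp(g) = -1/2
Π_2 = D^(-5/2) · g^(-1/2) · Q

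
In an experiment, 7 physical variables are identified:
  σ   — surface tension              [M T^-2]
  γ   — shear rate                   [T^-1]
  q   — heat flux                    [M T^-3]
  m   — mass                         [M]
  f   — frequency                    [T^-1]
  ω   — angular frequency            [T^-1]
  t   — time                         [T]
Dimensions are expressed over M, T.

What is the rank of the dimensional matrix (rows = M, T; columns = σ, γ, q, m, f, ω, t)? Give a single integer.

2

Exponent matrix [M,T] × [σ,γ,q,m,f,ω,t]:
  M: [ 1  0  1  1  0  0  0]
  T: [-2 -1 -3  0 -1 -1  1]
Row reduction gives pivot columns σ,γ; rank = 2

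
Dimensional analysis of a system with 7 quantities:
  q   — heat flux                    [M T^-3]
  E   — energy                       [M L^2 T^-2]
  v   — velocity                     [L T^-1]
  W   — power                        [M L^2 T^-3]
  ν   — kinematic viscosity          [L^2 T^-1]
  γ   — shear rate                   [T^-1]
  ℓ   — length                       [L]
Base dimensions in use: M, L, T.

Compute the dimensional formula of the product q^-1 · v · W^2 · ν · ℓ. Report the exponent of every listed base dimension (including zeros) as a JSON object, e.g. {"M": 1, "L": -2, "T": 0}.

{"M": 1, "L": 8, "T": -5}

Dimensional matrix (M×L×T by q×E×v×W×ν×γ×ℓ):
  M: [ 1  1  0  1  0  0  0]
  L: [ 0  2  1  2  2  0  1]
  T: [-3 -2 -1 -3 -1 -1  0]
  [M]: (-1)·1+(1)·0+(2)·1+(1)·0+(1)·0 = 1
  [L]: (-1)·0+(1)·1+(2)·2+(1)·2+(1)·1 = 8
  [T]: (-1)·-3+(1)·-1+(2)·-3+(1)·-1+(1)·0 = -5
⇒ M L^8 T^-5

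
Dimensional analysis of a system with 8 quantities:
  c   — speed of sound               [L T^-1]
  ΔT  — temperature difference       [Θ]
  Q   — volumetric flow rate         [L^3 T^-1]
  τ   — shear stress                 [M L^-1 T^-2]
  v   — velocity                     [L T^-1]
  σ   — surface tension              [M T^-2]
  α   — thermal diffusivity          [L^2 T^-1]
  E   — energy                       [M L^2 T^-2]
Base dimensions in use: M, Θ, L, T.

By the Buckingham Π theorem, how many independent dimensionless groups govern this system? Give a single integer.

Exponent matrix [M,Θ,L,T] × [c,ΔT,Q,τ,v,σ,α,E]:
  M: [ 0  0  0  1  0  1  0  1]
  Θ: [ 0  1  0  0  0  0  0  0]
  L: [ 1  0  3 -1  1  0  2  2]
  T: [-1  0 -1 -2 -1 -2 -1 -2]
Row reduction gives pivot columns c,ΔT,Q,τ; rank = 4
n=8, r=4 ⇒ 4 dimensionless groups

4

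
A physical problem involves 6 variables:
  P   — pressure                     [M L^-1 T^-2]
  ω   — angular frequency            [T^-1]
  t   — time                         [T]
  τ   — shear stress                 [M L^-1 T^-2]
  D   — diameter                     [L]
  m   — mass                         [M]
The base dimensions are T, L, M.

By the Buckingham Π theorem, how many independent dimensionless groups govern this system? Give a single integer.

3

Dimensional matrix (T×L×M by P×ω×t×τ×D×m):
  T: [-2 -1  1 -2  0  0]
  L: [-1  0  0 -1  1  0]
  M: [ 1  0  0  1  0  1]
Row reduction gives pivot columns P,ω,D; rank = 3
Π count = n − r = 6 − 3 = 3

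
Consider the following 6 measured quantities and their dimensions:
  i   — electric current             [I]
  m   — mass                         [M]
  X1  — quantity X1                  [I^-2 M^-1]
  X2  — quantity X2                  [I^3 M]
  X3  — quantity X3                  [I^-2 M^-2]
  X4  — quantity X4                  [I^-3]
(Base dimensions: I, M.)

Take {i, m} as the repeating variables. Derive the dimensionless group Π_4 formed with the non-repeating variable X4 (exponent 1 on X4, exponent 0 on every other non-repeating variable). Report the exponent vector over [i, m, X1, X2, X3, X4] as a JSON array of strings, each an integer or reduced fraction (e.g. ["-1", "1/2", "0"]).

Write exponents as rows I,M / cols i,m,X1,X2,X3,X4:
  I: [ 1  0 -2  3 -2 -3]
  M: [ 0  1 -1  1 -2  0]
Echelon form has 2 nonzero rows (pivots: i,m)
Pivot set = {i,m}, free = {X1,X2,X3,X4}
RREF:
  r0: [   1    0   -2    3   -2   -3]
  r1: [   0    1   -1    1   -2    0]
Fix exponent of X4 at 1, X1 at 0, X2 at 0, X3 at 0; solve each RREF row for its pivot's exponent:
  r0: exp(i) + (-3)·1 = 0 ⇒ exp(i) = 3
  r1: exp(m) + (0)·1 = 0 ⇒ exp(m) = 0
Π_4 = i^3 · X4

["3", "0", "0", "0", "0", "1"]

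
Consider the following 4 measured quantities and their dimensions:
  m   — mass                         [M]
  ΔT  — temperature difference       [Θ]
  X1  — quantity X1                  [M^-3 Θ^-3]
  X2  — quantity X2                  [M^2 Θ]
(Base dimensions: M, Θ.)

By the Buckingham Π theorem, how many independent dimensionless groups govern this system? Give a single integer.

2

Dimensional matrix (M×Θ by m×ΔT×X1×X2):
  M: [ 1  0 -3  2]
  Θ: [ 0  1 -3  1]
Row reduction gives pivot columns m,ΔT; rank = 2
4 vars − rank 2 = 2 Π groups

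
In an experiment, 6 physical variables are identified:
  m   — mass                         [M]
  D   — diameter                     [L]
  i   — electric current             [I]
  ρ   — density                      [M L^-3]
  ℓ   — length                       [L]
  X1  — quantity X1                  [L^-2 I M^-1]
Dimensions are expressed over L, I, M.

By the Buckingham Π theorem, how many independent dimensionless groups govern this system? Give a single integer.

Exponent matrix [L,I,M] × [m,D,i,ρ,ℓ,X1]:
  L: [ 0  1  0 -3  1 -2]
  I: [ 0  0  1  0  0  1]
  M: [ 1  0  0  1  0 -1]
Echelon form has 3 nonzero rows (pivots: m,D,i)
6 vars − rank 3 = 3 Π groups

3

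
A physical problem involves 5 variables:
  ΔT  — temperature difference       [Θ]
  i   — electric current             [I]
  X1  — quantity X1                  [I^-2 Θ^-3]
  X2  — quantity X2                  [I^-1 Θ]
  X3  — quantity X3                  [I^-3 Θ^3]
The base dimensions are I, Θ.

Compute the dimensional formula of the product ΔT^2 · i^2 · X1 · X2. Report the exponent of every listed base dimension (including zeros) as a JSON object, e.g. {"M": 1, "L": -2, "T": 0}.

Write exponents as rows I,Θ / cols ΔT,i,X1,X2,X3:
  I: [ 0  1 -2 -1 -3]
  Θ: [ 1  0 -3  1  3]
  [I]: (2)·0+(2)·1+(1)·-2+(1)·-1 = -1
  [Θ]: (2)·1+(2)·0+(1)·-3+(1)·1 = 0
⇒ I^-1

{"I": -1, "Θ": 0}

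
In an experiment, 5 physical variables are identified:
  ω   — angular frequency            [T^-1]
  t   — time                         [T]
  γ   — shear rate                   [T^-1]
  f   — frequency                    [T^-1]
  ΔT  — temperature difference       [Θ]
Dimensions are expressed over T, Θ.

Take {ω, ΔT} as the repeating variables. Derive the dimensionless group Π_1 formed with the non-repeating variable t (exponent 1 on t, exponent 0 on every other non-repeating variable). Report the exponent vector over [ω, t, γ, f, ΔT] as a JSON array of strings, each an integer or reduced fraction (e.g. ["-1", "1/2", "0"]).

Dimensional matrix (T×Θ by ω×t×γ×f×ΔT):
  T: [-1  1 -1 -1  0]
  Θ: [ 0  0  0  0  1]
Row reduction gives pivot columns ω,ΔT; rank = 2
Repeat: ω,ΔT; free: t,γ,f
RREF:
  r0: [   1   -1    1    1    0]
  r1: [   0    0    0    0    1]
Fix exponent of t at 1, γ at 0, f at 0; solve each RREF row for its pivot's exponent:
  r0: exp(ω) + (-1)·1 = 0 ⇒ exp(ω) = 1
  r1: exp(ΔT) + (0)·1 = 0 ⇒ exp(ΔT) = 0
Π_1 = ω · t

["1", "1", "0", "0", "0"]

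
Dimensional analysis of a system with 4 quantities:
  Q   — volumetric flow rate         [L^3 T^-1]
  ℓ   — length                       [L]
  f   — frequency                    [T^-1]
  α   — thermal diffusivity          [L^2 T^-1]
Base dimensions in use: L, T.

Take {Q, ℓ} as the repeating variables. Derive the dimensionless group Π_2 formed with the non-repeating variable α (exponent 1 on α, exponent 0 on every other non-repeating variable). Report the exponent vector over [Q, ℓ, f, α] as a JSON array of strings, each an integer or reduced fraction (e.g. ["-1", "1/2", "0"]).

Dimensional matrix (L×T by Q×ℓ×f×α):
  L: [ 3  1  0  2]
  T: [-1  0 -1 -1]
Echelon form has 2 nonzero rows (pivots: Q,ℓ)
Pivot set = {Q,ℓ}, free = {f,α}
RREF:
  r0: [   1    0    1    1]
  r1: [   0    1   -3   -1]
Fix exponent of α at 1, f at 0; solve each RREF row for its pivot's exponent:
  r0: exp(Q) + (1)·1 = 0 ⇒ exp(Q) = -1
  r1: exp(ℓ) + (-1)·1 = 0 ⇒ exp(ℓ) = 1
Π_2 = Q^-1 · ℓ · α

["-1", "1", "0", "1"]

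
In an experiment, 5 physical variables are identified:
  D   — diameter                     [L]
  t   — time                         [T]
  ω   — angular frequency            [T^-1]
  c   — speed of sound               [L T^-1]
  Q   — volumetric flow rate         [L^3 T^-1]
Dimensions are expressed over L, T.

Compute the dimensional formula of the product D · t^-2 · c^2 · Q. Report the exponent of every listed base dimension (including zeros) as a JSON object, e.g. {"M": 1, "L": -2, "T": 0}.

{"L": 6, "T": -5}

Write exponents as rows L,T / cols D,t,ω,c,Q:
  L: [ 1  0  0  1  3]
  T: [ 0  1 -1 -1 -1]
  [L]: (1)·1+(-2)·0+(2)·1+(1)·3 = 6
  [T]: (1)·0+(-2)·1+(2)·-1+(1)·-1 = -5
⇒ L^6 T^-5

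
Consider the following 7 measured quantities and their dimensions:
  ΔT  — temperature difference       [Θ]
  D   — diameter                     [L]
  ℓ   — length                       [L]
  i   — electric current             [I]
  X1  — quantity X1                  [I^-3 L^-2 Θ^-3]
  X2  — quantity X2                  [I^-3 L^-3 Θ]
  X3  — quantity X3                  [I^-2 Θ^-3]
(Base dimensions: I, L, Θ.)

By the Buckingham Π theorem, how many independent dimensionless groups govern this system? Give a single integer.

4

Exponent matrix [I,L,Θ] × [ΔT,D,ℓ,i,X1,X2,X3]:
  I: [ 0  0  0  1 -3 -3 -2]
  L: [ 0  1  1  0 -2 -3  0]
  Θ: [ 1  0  0  0 -3  1 -3]
Echelon form has 3 nonzero rows (pivots: ΔT,D,i)
7 vars − rank 3 = 4 Π groups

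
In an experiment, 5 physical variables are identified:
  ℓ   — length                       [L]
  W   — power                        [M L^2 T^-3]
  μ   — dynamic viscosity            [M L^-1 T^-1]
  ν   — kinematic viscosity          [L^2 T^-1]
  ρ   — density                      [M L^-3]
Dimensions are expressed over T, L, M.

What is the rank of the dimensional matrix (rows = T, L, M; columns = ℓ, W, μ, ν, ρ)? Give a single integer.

Dimensional matrix (T×L×M by ℓ×W×μ×ν×ρ):
  T: [ 0 -3 -1 -1  0]
  L: [ 1  2 -1  2 -3]
  M: [ 0  1  1  0  1]
Echelon form has 3 nonzero rows (pivots: ℓ,W,μ)

3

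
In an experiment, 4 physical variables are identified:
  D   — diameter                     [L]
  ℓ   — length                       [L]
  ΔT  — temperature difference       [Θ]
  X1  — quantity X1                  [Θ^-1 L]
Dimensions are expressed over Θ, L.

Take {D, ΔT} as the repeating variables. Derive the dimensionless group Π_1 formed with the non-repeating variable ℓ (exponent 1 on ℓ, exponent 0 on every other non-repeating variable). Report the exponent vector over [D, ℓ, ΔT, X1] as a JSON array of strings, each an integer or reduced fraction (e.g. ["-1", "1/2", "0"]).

["-1", "1", "0", "0"]

Dimensional matrix (Θ×L by D×ℓ×ΔT×X1):
  Θ: [ 0  0  1 -1]
  L: [ 1  1  0  1]
Echelon form has 2 nonzero rows (pivots: D,ΔT)
Repeat: D,ΔT; free: ℓ,X1
RREF:
  r0: [   1    1    0    1]
  r1: [   0    0    1   -1]
Fix exponent of ℓ at 1, X1 at 0; solve each RREF row for its pivot's exponent:
  r0: exp(D) + (1)·1 = 0 ⇒ exp(D) = -1
  r1: exp(ΔT) + (0)·1 = 0 ⇒ exp(ΔT) = 0
Π_1 = D^-1 · ℓ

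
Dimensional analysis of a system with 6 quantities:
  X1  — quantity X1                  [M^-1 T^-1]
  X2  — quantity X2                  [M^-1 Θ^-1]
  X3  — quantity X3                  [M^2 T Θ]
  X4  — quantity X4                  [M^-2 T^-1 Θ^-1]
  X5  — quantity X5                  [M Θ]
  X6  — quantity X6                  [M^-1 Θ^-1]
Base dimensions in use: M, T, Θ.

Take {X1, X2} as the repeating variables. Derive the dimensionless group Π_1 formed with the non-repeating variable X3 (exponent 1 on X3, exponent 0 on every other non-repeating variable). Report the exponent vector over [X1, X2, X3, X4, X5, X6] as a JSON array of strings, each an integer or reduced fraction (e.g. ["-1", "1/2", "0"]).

Dimensional matrix (M×T×Θ by X1×X2×X3×X4×X5×X6):
  M: [-1 -1  2 -2  1 -1]
  T: [-1  0  1 -1  0  0]
  Θ: [ 0 -1  1 -1  1 -1]
Row reduction gives pivot columns X1,X2; rank = 2
Pivot set = {X1,X2}, free = {X3,X4,X5,X6}
RREF:
  r0: [   1    0   -1    1    0    0]
  r1: [   0    1   -1    1   -1    1]
  r2: [   0    0    0    0    0    0]
Fix exponent of X3 at 1, X4 at 0, X5 at 0, X6 at 0; solve each RREF row for its pivot's exponent:
  r0: exp(X1) + (-1)·1 = 0 ⇒ exp(X1) = 1
  r1: exp(X2) + (-1)·1 = 0 ⇒ exp(X2) = 1
Π_1 = X1 · X2 · X3

["1", "1", "1", "0", "0", "0"]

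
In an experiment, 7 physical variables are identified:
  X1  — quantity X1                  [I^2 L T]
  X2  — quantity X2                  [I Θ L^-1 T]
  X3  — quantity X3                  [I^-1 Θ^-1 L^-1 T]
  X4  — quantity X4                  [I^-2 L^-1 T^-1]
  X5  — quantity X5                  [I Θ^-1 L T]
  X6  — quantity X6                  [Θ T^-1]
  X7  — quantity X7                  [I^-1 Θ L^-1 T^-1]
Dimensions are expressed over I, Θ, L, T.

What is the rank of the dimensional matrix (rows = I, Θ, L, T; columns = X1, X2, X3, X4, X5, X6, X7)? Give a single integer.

Dimensional matrix (I×Θ×L×T by X1×X2×X3×X4×X5×X6×X7):
  I: [ 2  1 -1 -2  1  0 -1]
  Θ: [ 0  1 -1  0 -1  1  1]
  L: [ 1 -1 -1 -1  1  0 -1]
  T: [ 1  1  1 -1  1 -1 -1]
Row reduction gives pivot columns X1,X2,X3; rank = 3

3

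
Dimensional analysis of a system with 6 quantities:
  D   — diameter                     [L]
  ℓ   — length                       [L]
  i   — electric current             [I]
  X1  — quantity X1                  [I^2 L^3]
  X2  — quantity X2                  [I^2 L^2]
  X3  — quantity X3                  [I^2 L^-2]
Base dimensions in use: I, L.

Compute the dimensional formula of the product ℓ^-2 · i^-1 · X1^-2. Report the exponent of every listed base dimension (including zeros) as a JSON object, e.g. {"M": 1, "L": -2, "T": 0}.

Dimensional matrix (I×L by D×ℓ×i×X1×X2×X3):
  I: [ 0  0  1  2  2  2]
  L: [ 1  1  0  3  2 -2]
  [I]: (-2)·0+(-1)·1+(-2)·2 = -5
  [L]: (-2)·1+(-1)·0+(-2)·3 = -8
⇒ I^-5 L^-8

{"I": -5, "L": -8}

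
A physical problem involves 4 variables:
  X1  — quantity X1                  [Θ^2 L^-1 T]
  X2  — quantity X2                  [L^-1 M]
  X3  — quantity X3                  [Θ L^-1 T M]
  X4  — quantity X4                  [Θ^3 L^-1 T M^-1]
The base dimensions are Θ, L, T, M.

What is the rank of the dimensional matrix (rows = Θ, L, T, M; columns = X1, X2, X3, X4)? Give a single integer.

Dimensional matrix (Θ×L×T×M by X1×X2×X3×X4):
  Θ: [ 2  0  1  3]
  L: [-1 -1 -1 -1]
  T: [ 1  0  1  1]
  M: [ 0  1  1 -1]
RREF → pivots at {X1,X2,X3} ⇒ r = 3

3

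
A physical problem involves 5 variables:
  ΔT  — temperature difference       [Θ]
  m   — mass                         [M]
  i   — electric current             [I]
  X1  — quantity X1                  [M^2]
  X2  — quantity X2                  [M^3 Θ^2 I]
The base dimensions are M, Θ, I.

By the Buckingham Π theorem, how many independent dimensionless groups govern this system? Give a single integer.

Write exponents as rows M,Θ,I / cols ΔT,m,i,X1,X2:
  M: [ 0  1  0  2  3]
  Θ: [ 1  0  0  0  2]
  I: [ 0  0  1  0  1]
RREF → pivots at {ΔT,m,i} ⇒ r = 3
Π count = n − r = 5 − 3 = 2

2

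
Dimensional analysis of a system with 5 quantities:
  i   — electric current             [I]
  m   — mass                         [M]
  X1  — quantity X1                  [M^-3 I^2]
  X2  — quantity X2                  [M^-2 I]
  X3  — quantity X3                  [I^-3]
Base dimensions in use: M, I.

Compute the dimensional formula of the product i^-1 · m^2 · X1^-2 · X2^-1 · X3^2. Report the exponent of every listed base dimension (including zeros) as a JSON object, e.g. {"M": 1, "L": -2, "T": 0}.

Exponent matrix [M,I] × [i,m,X1,X2,X3]:
  M: [ 0  1 -3 -2  0]
  I: [ 1  0  2  1 -3]
  [M]: (-1)·0+(2)·1+(-2)·-3+(-1)·-2+(2)·0 = 10
  [I]: (-1)·1+(2)·0+(-2)·2+(-1)·1+(2)·-3 = -12
⇒ M^10 I^-12

{"M": 10, "I": -12}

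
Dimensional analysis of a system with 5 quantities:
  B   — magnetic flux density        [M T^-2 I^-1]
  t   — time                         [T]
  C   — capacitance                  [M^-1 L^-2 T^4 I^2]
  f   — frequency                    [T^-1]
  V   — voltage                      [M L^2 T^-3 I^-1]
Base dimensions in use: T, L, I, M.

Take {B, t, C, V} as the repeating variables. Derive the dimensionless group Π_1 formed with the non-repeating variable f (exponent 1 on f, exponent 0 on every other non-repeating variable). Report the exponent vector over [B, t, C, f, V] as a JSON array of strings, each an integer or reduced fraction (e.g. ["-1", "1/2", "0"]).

Exponent matrix [T,L,I,M] × [B,t,C,f,V]:
  T: [-2  1  4 -1 -3]
  L: [ 0  0 -2  0  2]
  I: [-1  0  2  0 -1]
  M: [ 1  0 -1  0  1]
RREF → pivots at {B,t,C,V} ⇒ r = 4
Repeat: B,t,C,V; free: f
RREF:
  r0: [   1    0    0    0    0]
  r1: [   0    1    0   -1    0]
  r2: [   0    0    1    0    0]
  r3: [   0    0    0    0    1]
Fix exponent of f at 1; solve each RREF row for its pivot's exponent:
  r0: exp(B) + (0)·1 = 0 ⇒ exp(B) = 0
  r1: exp(t) + (-1)·1 = 0 ⇒ exp(t) = 1
  r2: exp(C) + (0)·1 = 0 ⇒ exp(C) = 0
  r3: exp(V) + (0)·1 = 0 ⇒ exp(V) = 0
Π_1 = t · f

["0", "1", "0", "1", "0"]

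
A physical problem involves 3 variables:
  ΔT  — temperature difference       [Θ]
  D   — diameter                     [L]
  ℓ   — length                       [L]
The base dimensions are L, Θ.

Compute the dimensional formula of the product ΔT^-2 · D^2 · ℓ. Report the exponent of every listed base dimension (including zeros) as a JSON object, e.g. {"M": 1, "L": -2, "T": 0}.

Dimensional matrix (L×Θ by ΔT×D×ℓ):
  L: [ 0  1  1]
  Θ: [ 1  0  0]
  [L]: (-2)·0+(2)·1+(1)·1 = 3
  [Θ]: (-2)·1+(2)·0+(1)·0 = -2
⇒ L^3 Θ^-2

{"L": 3, "Θ": -2}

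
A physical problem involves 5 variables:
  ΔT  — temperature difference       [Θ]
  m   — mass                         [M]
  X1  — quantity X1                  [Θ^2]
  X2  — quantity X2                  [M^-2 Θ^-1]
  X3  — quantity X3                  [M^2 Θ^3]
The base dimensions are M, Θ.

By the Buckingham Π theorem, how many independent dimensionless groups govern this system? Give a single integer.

3

Write exponents as rows M,Θ / cols ΔT,m,X1,X2,X3:
  M: [ 0  1  0 -2  2]
  Θ: [ 1  0  2 -1  3]
Echelon form has 2 nonzero rows (pivots: ΔT,m)
5 vars − rank 2 = 3 Π groups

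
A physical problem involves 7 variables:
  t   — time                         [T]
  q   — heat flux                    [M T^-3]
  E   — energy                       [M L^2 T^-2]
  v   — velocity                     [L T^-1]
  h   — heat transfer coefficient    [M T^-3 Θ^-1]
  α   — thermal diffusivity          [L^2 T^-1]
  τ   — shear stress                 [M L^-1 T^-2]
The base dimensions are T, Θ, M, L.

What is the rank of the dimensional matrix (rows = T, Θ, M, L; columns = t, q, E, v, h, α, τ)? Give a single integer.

4

Write exponents as rows T,Θ,M,L / cols t,q,E,v,h,α,τ:
  T: [ 1 -3 -2 -1 -3 -1 -2]
  Θ: [ 0  0  0  0 -1  0  0]
  M: [ 0  1  1  0  1  0  1]
  L: [ 0  0  2  1  0  2 -1]
Row reduction gives pivot columns t,q,E,h; rank = 4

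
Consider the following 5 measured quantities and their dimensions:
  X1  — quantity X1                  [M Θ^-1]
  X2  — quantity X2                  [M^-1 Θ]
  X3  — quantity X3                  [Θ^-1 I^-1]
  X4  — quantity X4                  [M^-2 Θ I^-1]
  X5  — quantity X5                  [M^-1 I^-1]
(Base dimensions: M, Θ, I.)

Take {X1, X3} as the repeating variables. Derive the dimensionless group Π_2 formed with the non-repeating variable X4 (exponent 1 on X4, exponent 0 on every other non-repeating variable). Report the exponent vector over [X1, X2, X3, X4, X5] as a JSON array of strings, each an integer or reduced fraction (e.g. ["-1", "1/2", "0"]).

Write exponents as rows M,Θ,I / cols X1,X2,X3,X4,X5:
  M: [ 1 -1  0 -2 -1]
  Θ: [-1  1 -1  1  0]
  I: [ 0  0 -1 -1 -1]
Echelon form has 2 nonzero rows (pivots: X1,X3)
Pivot set = {X1,X3}, free = {X2,X4,X5}
RREF:
  r0: [   1   -1    0   -2   -1]
  r1: [   0    0    1    1    1]
  r2: [   0    0    0    0    0]
Fix exponent of X4 at 1, X2 at 0, X5 at 0; solve each RREF row for its pivot's exponent:
  r0: exp(X1) + (-2)·1 = 0 ⇒ exp(X1) = 2
  r1: exp(X3) + (1)·1 = 0 ⇒ exp(X3) = -1
Π_2 = X1^2 · X3^-1 · X4

["2", "0", "-1", "1", "0"]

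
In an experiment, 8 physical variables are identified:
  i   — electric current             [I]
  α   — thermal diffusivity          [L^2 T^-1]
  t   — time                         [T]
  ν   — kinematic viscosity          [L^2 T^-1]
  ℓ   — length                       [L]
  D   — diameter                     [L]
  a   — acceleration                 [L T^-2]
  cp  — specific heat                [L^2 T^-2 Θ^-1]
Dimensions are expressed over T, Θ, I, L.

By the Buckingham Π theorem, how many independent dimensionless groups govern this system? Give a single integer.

4

Exponent matrix [T,Θ,I,L] × [i,α,t,ν,ℓ,D,a,cp]:
  T: [ 0 -1  1 -1  0  0 -2 -2]
  Θ: [ 0  0  0  0  0  0  0 -1]
  I: [ 1  0  0  0  0  0  0  0]
  L: [ 0  2  0  2  1  1  1  2]
RREF → pivots at {i,α,t,cp} ⇒ r = 4
8 vars − rank 4 = 4 Π groups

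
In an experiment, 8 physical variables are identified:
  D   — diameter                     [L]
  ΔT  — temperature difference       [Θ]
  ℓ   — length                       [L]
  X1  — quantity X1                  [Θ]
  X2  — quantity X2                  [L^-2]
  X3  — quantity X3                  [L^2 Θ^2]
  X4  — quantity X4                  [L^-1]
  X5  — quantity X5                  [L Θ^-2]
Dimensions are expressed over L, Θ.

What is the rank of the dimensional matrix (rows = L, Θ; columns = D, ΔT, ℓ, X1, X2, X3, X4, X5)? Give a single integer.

Dimensional matrix (L×Θ by D×ΔT×ℓ×X1×X2×X3×X4×X5):
  L: [ 1  0  1  0 -2  2 -1  1]
  Θ: [ 0  1  0  1  0  2  0 -2]
RREF → pivots at {D,ΔT} ⇒ r = 2

2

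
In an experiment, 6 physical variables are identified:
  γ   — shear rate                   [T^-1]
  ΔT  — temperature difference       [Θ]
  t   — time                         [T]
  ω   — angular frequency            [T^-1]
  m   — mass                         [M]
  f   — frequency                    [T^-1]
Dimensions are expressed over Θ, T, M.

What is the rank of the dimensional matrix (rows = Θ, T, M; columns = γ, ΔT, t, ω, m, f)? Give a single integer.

3

Dimensional matrix (Θ×T×M by γ×ΔT×t×ω×m×f):
  Θ: [ 0  1  0  0  0  0]
  T: [-1  0  1 -1  0 -1]
  M: [ 0  0  0  0  1  0]
RREF → pivots at {γ,ΔT,m} ⇒ r = 3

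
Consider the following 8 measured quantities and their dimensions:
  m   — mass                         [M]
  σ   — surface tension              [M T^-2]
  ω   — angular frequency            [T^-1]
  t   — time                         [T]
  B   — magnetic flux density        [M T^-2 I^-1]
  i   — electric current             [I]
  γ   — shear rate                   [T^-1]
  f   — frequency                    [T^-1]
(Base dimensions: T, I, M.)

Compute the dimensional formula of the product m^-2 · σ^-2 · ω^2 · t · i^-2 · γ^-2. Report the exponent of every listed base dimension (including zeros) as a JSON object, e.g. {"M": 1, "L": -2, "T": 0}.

{"T": 5, "I": -2, "M": -4}

Write exponents as rows T,I,M / cols m,σ,ω,t,B,i,γ,f:
  T: [ 0 -2 -1  1 -2  0 -1 -1]
  I: [ 0  0  0  0 -1  1  0  0]
  M: [ 1  1  0  0  1  0  0  0]
  [T]: (-2)·0+(-2)·-2+(2)·-1+(1)·1+(-2)·0+(-2)·-1 = 5
  [I]: (-2)·0+(-2)·0+(2)·0+(1)·0+(-2)·1+(-2)·0 = -2
  [M]: (-2)·1+(-2)·1+(2)·0+(1)·0+(-2)·0+(-2)·0 = -4
⇒ T^5 I^-2 M^-4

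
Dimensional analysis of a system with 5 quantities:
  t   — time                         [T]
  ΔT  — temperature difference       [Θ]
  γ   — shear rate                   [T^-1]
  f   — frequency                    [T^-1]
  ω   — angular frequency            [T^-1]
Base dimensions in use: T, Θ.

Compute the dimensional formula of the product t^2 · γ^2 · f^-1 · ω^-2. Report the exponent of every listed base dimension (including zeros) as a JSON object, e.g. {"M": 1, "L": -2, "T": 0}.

Exponent matrix [T,Θ] × [t,ΔT,γ,f,ω]:
  T: [ 1  0 -1 -1 -1]
  Θ: [ 0  1  0  0  0]
  [T]: (2)·1+(2)·-1+(-1)·-1+(-2)·-1 = 3
  [Θ]: (2)·0+(2)·0+(-1)·0+(-2)·0 = 0
⇒ T^3

{"T": 3, "Θ": 0}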